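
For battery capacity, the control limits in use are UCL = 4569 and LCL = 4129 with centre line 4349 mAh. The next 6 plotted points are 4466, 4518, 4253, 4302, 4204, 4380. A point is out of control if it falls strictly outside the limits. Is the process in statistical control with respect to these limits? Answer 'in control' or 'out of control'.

in control

All 6 points lie within [4129, 4569].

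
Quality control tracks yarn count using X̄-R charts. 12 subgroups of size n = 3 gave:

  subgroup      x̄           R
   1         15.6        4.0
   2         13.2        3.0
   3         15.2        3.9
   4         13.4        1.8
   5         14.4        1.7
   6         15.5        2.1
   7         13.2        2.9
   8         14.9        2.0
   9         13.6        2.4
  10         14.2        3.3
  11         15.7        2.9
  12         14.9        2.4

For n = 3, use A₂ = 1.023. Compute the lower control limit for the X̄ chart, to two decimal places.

X̄̄ = (15.6 + 13.2 + 15.2 + 13.4 + 14.4 + 15.5 + 13.2 + 14.9 + 13.6 + 14.2 + 15.7 + 14.9) / 12 = 173.8000 / 12 = 14.4833
R̄ = (4.0 + 3.0 + 3.9 + 1.8 + 1.7 + 2.1 + 2.9 + 2.0 + 2.4 + 3.3 + 2.9 + 2.4) / 12 = 32.4000 / 12 = 2.7000
LCL = X̄̄ − A₂·R̄ = 14.4833 − 1.023 × 2.7000 = 11.7212

11.72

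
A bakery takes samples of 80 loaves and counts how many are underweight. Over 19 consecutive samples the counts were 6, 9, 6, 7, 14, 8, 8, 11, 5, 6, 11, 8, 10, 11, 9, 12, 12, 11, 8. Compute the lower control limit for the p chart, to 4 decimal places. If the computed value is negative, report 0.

0.0069

p̄ = Σdᵢ / (k·n) = 172 / (19 × 80) = 0.11316
LCL = p̄ − 3·√(p̄(1−p̄)/n) = 0.11316 − 3 × 0.03542 = 0.00690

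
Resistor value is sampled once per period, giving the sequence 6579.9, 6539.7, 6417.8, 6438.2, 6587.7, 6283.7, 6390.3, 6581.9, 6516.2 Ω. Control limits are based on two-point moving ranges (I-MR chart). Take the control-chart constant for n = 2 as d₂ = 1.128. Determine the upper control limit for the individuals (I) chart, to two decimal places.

6814.12

X̄ = (6579.9 + 6539.7 + 6417.8 + 6438.2 + 6587.7 + 6283.7 + 6390.3 + 6581.9 + 6516.2) / 9 = 6481.7111
Moving ranges: 40.2, 121.9, 20.4, 149.5, 304.0, 106.6, 191.6, 65.7; M̄R̄ = 999.9000 / 8 = 124.9875
UCL = X̄ + 3·M̄R̄/d₂ = 6481.7111 + 3 × 124.9875 / 1.128 = 6814.1247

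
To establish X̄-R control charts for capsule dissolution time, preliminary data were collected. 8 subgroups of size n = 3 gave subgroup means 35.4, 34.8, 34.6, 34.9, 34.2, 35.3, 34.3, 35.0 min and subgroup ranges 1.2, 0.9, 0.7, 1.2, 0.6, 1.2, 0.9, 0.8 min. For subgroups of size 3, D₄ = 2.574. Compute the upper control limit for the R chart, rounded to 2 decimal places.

2.41

R̄ = (1.2 + 0.9 + 0.7 + 1.2 + 0.6 + 1.2 + 0.9 + 0.8) / 8 = 7.5000 / 8 = 0.9375
UCL_R = D₄·R̄ = 2.574 × 0.9375 = 2.4131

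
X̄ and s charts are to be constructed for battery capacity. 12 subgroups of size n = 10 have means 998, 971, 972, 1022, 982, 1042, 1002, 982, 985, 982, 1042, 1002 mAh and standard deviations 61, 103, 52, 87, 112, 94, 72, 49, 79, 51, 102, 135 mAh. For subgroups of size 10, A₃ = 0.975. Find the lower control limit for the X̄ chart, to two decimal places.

917.49

X̄̄ = (998 + 971 + 972 + 1022 + 982 + 1042 + 1002 + 982 + 985 + 982 + 1042 + 1002) / 12 = 998.5000
s̄ = (61 + 103 + 52 + 87 + 112 + 94 + 72 + 49 + 79 + 51 + 102 + 135) / 12 = 83.0833
LCL = X̄̄ − A₃·s̄ = 998.5000 − 0.975 × 83.0833 = 917.4937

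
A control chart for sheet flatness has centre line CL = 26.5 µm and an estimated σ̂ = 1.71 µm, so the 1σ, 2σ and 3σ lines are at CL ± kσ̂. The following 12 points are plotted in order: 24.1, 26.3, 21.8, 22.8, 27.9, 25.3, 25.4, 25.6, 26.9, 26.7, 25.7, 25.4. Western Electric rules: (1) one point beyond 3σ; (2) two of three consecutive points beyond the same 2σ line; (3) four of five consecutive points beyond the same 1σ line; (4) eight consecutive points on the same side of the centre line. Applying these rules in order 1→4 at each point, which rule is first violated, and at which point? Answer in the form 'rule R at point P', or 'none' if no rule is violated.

rule 2 at point 4

Zone of each point (C = within 1σ̂, B = 1σ̂–2σ̂, A = 2σ̂–3σ̂, * = beyond 3σ̂; sign = side of CL): 1:-B, 2:-C, 3:-A, 4:-A, 5:+C, 6:-C, 7:-C, 8:-C, 9:+C, 10:+C, 11:-C, 12:-C
Rule 2 (two of three consecutive points beyond the same 2σ limit) is satisfied at point 4.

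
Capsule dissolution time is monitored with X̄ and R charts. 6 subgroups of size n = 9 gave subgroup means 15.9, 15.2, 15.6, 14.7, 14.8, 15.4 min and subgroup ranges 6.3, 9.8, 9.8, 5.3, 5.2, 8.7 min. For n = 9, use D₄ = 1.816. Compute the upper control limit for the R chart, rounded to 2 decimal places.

R̄ = (6.3 + 9.8 + 9.8 + 5.3 + 5.2 + 8.7) / 6 = 45.1000 / 6 = 7.5167
UCL_R = D₄·R̄ = 1.816 × 7.5167 = 13.6503

13.65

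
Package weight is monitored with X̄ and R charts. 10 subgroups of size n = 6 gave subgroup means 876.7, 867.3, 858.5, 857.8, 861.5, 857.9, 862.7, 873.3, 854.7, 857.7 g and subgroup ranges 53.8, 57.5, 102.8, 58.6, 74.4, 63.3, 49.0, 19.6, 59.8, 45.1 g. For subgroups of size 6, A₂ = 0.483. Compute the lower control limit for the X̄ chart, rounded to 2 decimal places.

X̄̄ = (876.7 + 867.3 + 858.5 + 857.8 + 861.5 + 857.9 + 862.7 + 873.3 + 854.7 + 857.7) / 10 = 8628.1000 / 10 = 862.8100
R̄ = (53.8 + 57.5 + 102.8 + 58.6 + 74.4 + 63.3 + 49.0 + 19.6 + 59.8 + 45.1) / 10 = 583.9000 / 10 = 58.3900
LCL = X̄̄ − A₂·R̄ = 862.8100 − 0.483 × 58.3900 = 834.6076

834.61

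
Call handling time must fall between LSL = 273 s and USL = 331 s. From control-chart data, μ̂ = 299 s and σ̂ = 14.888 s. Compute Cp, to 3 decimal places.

Cp = (USL − LSL) / (6σ̂) = (331 − 273) / (6 × 14.888) = 58.0000 / 89.3280 = 0.6493

0.649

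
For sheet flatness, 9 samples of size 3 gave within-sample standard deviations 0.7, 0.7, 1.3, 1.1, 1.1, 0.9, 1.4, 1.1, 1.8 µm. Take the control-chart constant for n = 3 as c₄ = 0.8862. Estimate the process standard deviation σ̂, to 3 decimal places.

s̄ = (0.7 + 0.7 + 1.3 + 1.1 + 1.1 + 0.9 + 1.4 + 1.1 + 1.8) / 9 = 1.1222
σ̂ = s̄ / c₄ = 1.1222 / 0.8862 = 1.2663

1.266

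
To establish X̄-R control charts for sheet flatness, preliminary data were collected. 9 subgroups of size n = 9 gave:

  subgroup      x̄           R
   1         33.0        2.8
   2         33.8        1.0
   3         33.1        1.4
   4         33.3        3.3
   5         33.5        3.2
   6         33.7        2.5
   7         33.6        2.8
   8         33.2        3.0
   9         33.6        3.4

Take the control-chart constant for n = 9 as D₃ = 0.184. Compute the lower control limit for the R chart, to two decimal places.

R̄ = (2.8 + 1.0 + 1.4 + 3.3 + 3.2 + 2.5 + 2.8 + 3.0 + 3.4) / 9 = 23.4000 / 9 = 2.6000
LCL_R = D₃·R̄ = 0.184 × 2.6000 = 0.4784

0.48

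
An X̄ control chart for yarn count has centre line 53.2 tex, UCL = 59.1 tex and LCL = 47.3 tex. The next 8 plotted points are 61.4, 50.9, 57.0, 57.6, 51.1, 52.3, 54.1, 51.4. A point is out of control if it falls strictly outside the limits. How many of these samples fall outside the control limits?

1

Compare each point to [47.3, 59.1]: sample 1 = 61.4 > UCL.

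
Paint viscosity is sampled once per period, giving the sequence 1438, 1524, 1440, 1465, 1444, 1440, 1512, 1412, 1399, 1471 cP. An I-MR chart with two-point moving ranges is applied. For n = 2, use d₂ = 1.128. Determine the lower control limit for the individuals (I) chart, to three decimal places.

X̄ = (1438 + 1524 + 1440 + 1465 + 1444 + 1440 + 1512 + 1412 + 1399 + 1471) / 10 = 1454.5000
Moving ranges: 86, 84, 25, 21, 4, 72, 100, 13, 72; M̄R̄ = 477.0000 / 9 = 53.0000
LCL = X̄ − 3·M̄R̄/d₂ = 1454.5000 − 3 × 53.0000 / 1.128 = 1313.5426

1313.543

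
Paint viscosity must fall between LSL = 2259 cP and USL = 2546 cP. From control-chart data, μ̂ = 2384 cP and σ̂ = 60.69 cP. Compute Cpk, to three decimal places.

Cpu = (USL − μ̂) / (3σ̂) = (2546 − 2384) / (3 × 60.69) = 0.8898; Cpl = (μ̂ − LSL) / (3σ̂) = (2384 − 2259) / (3 × 60.69) = 0.6865; Cpk = min(Cpu, Cpl) = 0.6865

0.687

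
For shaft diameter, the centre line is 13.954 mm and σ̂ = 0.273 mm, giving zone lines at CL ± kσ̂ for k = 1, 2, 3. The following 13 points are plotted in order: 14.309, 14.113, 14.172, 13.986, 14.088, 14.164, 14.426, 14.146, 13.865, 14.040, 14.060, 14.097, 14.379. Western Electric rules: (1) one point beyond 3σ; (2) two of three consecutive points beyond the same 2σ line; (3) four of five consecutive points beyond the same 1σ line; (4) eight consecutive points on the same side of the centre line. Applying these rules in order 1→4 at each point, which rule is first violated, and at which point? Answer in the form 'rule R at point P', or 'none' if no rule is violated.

rule 4 at point 8

Zone of each point (C = within 1σ̂, B = 1σ̂–2σ̂, A = 2σ̂–3σ̂, * = beyond 3σ̂; sign = side of CL): 1:+B, 2:+C, 3:+C, 4:+C, 5:+C, 6:+C, 7:+B, 8:+C, 9:-C, 10:+C, 11:+C, 12:+C, 13:+B
Rule 4 (eight consecutive points on the same side of the centre line) is satisfied at point 8.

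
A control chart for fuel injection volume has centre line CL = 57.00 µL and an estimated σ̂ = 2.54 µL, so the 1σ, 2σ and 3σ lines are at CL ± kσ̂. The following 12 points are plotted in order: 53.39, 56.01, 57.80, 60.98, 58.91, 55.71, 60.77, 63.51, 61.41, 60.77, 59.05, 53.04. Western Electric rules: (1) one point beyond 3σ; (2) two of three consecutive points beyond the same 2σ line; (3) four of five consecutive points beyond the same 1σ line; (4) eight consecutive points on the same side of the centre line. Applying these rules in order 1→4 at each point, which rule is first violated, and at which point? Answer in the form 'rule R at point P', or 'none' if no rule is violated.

rule 3 at point 10

Zone of each point (C = within 1σ̂, B = 1σ̂–2σ̂, A = 2σ̂–3σ̂, * = beyond 3σ̂; sign = side of CL): 1:-B, 2:-C, 3:+C, 4:+B, 5:+C, 6:-C, 7:+B, 8:+A, 9:+B, 10:+B, 11:+C, 12:-B
Rule 3 (four of five consecutive points beyond the same 1σ limit) is satisfied at point 10.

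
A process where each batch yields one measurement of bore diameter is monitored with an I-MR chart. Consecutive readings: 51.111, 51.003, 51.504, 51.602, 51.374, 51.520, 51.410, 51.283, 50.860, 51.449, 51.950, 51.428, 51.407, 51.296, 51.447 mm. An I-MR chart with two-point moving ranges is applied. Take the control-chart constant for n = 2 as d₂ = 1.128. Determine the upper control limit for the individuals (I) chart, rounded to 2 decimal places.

X̄ = (51.111 + 51.003 + 51.504 + 51.602 + 51.374 + 51.520 + 51.410 + 51.283 + 50.860 + 51.449 + 51.950 + 51.428 + 51.407 + 51.296 + 51.447) / 15 = 51.3763
Moving ranges: 0.108, 0.501, 0.098, 0.228, 0.146, 0.110, 0.127, 0.423, 0.589, 0.501, 0.522, 0.021, 0.111, 0.151; M̄R̄ = 3.6360 / 14 = 0.2597
UCL = X̄ + 3·M̄R̄/d₂ = 51.3763 + 3 × 0.2597 / 1.128 = 52.0670

52.07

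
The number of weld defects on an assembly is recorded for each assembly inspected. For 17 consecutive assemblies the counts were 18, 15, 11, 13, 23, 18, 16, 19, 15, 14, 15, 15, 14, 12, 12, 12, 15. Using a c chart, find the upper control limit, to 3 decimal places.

c̄ = (18 + 15 + 11 + 13 + 23 + 18 + 16 + 19 + 15 + 14 + 15 + 15 + 14 + 12 + 12 + 12 + 15) / 17 = 257 / 17 = 15.1176
UCL = c̄ + 3√c̄ = 15.1176 + 3 × √15.1176 = 15.1176 + 3 × 3.8881 = 26.7821

26.782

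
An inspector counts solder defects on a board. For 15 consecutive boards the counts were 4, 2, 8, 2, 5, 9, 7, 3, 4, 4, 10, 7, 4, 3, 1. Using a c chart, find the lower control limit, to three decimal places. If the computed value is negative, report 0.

c̄ = (4 + 2 + 8 + 2 + 5 + 9 + 7 + 3 + 4 + 4 + 10 + 7 + 4 + 3 + 1) / 15 = 73 / 15 = 4.8667
LCL = c̄ − 3√c̄ = 4.8667 − 3 × 2.2061 = -1.7515 → 0 (cannot be negative)

0.000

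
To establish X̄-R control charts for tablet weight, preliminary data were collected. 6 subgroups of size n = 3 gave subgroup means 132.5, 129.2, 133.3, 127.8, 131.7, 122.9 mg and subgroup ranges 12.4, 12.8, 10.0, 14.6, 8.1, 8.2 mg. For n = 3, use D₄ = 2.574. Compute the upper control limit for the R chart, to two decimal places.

R̄ = (12.4 + 12.8 + 10.0 + 14.6 + 8.1 + 8.2) / 6 = 66.1000 / 6 = 11.0167
UCL_R = D₄·R̄ = 2.574 × 11.0167 = 28.3569

28.36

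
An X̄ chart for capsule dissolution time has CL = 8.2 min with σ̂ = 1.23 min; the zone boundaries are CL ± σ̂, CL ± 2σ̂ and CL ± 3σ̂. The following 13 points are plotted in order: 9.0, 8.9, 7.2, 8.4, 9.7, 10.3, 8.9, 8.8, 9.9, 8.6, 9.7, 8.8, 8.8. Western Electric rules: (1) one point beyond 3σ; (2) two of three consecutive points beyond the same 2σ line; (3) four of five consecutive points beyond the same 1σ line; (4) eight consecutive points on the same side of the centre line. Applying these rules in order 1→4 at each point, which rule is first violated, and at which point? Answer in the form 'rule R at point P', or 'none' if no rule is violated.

rule 4 at point 11

Zone of each point (C = within 1σ̂, B = 1σ̂–2σ̂, A = 2σ̂–3σ̂, * = beyond 3σ̂; sign = side of CL): 1:+C, 2:+C, 3:-C, 4:+C, 5:+B, 6:+B, 7:+C, 8:+C, 9:+B, 10:+C, 11:+B, 12:+C, 13:+C
Rule 4 (eight consecutive points on the same side of the centre line) is satisfied at point 11.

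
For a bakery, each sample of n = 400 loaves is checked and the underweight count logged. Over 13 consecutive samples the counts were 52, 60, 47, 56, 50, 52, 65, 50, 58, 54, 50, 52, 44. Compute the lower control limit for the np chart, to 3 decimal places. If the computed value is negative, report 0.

32.722

p̄ = Σdᵢ / (k·n) = 690 / (13 × 400) = 0.13269
LCL = np̄ − 3·√(np̄(1−p̄)) = 53.0769 − 3 × 6.7848 = 32.7224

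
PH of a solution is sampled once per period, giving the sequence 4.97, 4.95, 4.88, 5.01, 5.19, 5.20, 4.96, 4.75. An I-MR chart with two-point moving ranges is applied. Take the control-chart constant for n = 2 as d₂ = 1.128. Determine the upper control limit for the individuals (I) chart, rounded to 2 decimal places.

5.32

X̄ = (4.97 + 4.95 + 4.88 + 5.01 + 5.19 + 5.20 + 4.96 + 4.75) / 8 = 4.9887
Moving ranges: 0.02, 0.07, 0.13, 0.18, 0.01, 0.24, 0.21; M̄R̄ = 0.8600 / 7 = 0.1229
UCL = X̄ + 3·M̄R̄/d₂ = 4.9887 + 3 × 0.1229 / 1.128 = 5.3155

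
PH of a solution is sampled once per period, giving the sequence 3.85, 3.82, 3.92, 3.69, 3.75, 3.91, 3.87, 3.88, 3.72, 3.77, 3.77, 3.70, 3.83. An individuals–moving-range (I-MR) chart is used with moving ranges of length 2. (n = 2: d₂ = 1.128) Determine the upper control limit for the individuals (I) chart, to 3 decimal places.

4.037

X̄ = (3.85 + 3.82 + 3.92 + 3.69 + 3.75 + 3.91 + 3.87 + 3.88 + 3.72 + 3.77 + 3.77 + 3.70 + 3.83) / 13 = 3.8062
Moving ranges: 0.03, 0.10, 0.23, 0.06, 0.16, 0.04, 0.01, 0.16, 0.05, 0.00, 0.07, 0.13; M̄R̄ = 1.0400 / 12 = 0.0867
UCL = X̄ + 3·M̄R̄/d₂ = 3.8062 + 3 × 0.0867 / 1.128 = 4.0367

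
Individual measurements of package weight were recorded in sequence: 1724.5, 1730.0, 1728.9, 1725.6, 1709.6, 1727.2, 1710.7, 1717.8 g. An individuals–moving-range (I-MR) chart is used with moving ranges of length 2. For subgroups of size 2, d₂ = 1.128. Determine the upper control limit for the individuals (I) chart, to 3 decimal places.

1747.281

X̄ = (1724.5 + 1730.0 + 1728.9 + 1725.6 + 1709.6 + 1727.2 + 1710.7 + 1717.8) / 8 = 1721.7875
Moving ranges: 5.5, 1.1, 3.3, 16.0, 17.6, 16.5, 7.1; M̄R̄ = 67.1000 / 7 = 9.5857
UCL = X̄ + 3·M̄R̄/d₂ = 1721.7875 + 3 × 9.5857 / 1.128 = 1747.2814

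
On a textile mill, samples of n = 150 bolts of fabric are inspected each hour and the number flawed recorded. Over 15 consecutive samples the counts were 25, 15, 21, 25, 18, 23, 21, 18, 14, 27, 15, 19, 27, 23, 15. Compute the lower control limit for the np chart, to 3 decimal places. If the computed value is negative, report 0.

p̄ = Σdᵢ / (k·n) = 306 / (15 × 150) = 0.13600
LCL = np̄ − 3·√(np̄(1−p̄)) = 20.4000 − 3 × 4.1983 = 7.8051

7.805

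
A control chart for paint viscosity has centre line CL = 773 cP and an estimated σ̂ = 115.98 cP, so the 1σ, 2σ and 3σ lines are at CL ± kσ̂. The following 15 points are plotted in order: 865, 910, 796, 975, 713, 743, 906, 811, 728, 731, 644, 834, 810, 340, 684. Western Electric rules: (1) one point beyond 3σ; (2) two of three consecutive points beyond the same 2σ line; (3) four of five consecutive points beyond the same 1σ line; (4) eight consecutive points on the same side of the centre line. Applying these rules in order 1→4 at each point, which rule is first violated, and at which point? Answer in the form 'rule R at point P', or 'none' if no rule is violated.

rule 1 at point 14

Zone of each point (C = within 1σ̂, B = 1σ̂–2σ̂, A = 2σ̂–3σ̂, * = beyond 3σ̂; sign = side of CL): 1:+C, 2:+B, 3:+C, 4:+B, 5:-C, 6:-C, 7:+B, 8:+C, 9:-C, 10:-C, 11:-B, 12:+C, 13:+C, 14:-*, 15:-C
Rule 1 (one point beyond the 3σ limits) is satisfied at point 14.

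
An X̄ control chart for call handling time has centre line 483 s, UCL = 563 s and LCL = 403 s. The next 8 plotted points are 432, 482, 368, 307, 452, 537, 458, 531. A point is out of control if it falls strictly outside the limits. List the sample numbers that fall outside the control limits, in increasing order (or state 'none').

Compare each point to [403, 563]: sample 3 = 368 < LCL; sample 4 = 307 < LCL.

3, 4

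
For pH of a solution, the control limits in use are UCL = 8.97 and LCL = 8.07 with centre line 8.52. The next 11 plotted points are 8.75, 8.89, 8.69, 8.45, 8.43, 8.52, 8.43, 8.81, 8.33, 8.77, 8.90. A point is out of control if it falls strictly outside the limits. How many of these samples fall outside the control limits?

0

All 11 points lie within [8.07, 8.97].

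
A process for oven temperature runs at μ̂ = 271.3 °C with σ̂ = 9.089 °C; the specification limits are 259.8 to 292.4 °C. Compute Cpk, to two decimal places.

Cpu = (USL − μ̂) / (3σ̂) = (292.4 − 271.3) / (3 × 9.089) = 0.7738; Cpl = (μ̂ − LSL) / (3σ̂) = (271.3 − 259.8) / (3 × 9.089) = 0.4218; Cpk = min(Cpu, Cpl) = 0.4218

0.42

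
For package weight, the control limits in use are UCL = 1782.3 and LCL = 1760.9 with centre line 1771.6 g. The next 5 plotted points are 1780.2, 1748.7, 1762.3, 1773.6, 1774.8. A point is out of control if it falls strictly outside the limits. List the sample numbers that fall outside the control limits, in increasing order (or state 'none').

2

Compare each point to [1760.9, 1782.3]: sample 2 = 1748.7 < LCL.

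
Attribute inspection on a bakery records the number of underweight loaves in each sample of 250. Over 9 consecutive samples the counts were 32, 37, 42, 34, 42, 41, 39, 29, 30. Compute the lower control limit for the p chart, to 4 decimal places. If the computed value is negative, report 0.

0.0781

p̄ = Σdᵢ / (k·n) = 326 / (9 × 250) = 0.14489
LCL = p̄ − 3·√(p̄(1−p̄)/n) = 0.14489 − 3 × 0.02226 = 0.07810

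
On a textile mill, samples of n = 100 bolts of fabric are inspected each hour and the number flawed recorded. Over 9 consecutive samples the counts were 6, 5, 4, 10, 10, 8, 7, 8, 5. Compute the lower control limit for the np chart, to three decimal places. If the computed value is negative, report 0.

0.000

p̄ = Σdᵢ / (k·n) = 63 / (9 × 100) = 0.07000
LCL = np̄ − 3·√(np̄(1−p̄)) = 7.0000 − 3 × 2.5515 = -0.6544 → 0 (negative, so LCL = 0)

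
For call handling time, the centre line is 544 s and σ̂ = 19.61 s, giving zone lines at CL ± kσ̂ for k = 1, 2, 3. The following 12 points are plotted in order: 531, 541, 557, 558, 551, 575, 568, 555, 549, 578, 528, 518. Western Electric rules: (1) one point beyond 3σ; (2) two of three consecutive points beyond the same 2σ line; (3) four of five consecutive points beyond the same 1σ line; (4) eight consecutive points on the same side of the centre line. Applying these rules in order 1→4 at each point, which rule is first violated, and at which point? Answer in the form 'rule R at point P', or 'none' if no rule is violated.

Zone of each point (C = within 1σ̂, B = 1σ̂–2σ̂, A = 2σ̂–3σ̂, * = beyond 3σ̂; sign = side of CL): 1:-C, 2:-C, 3:+C, 4:+C, 5:+C, 6:+B, 7:+B, 8:+C, 9:+C, 10:+B, 11:-C, 12:-B
Rule 4 (eight consecutive points on the same side of the centre line) is satisfied at point 10.

rule 4 at point 10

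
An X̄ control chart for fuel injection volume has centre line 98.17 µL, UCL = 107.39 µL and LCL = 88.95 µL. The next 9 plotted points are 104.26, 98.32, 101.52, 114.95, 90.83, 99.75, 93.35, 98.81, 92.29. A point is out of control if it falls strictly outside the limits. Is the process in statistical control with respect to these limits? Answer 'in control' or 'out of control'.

Compare each point to [88.95, 107.39]: sample 4 = 114.95 > UCL.

out of control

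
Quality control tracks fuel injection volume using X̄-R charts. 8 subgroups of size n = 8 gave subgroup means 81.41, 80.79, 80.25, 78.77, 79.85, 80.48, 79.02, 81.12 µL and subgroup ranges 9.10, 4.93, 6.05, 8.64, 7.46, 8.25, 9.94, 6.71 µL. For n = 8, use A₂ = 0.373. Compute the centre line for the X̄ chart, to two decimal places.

80.21

X̄̄ = (81.41 + 80.79 + 80.25 + 78.77 + 79.85 + 80.48 + 79.02 + 81.12) / 8 = 641.6900 / 8 = 80.2113
CL = X̄̄ = 80.2113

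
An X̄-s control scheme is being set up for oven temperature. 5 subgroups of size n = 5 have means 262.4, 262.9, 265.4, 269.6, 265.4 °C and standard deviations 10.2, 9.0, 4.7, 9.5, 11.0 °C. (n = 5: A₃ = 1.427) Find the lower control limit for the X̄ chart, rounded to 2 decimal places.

252.47

X̄̄ = (262.4 + 262.9 + 265.4 + 269.6 + 265.4) / 5 = 265.1400
s̄ = (10.2 + 9.0 + 4.7 + 9.5 + 11.0) / 5 = 8.8800
LCL = X̄̄ − A₃·s̄ = 265.1400 − 1.427 × 8.8800 = 252.4682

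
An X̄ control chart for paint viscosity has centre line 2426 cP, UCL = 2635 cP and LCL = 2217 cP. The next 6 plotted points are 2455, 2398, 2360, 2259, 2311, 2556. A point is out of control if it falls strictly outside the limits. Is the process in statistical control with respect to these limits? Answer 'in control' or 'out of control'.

All 6 points lie within [2217, 2635].

in control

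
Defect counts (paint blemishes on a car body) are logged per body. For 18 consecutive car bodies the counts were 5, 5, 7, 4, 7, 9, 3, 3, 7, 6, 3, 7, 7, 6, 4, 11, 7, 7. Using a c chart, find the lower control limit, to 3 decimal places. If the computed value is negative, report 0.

c̄ = (5 + 5 + 7 + 4 + 7 + 9 + 3 + 3 + 7 + 6 + 3 + 7 + 7 + 6 + 4 + 11 + 7 + 7) / 18 = 108 / 18 = 6.0000
LCL = c̄ − 3√c̄ = 6.0000 − 3 × 2.4495 = -1.3485 → 0 (cannot be negative)

0.000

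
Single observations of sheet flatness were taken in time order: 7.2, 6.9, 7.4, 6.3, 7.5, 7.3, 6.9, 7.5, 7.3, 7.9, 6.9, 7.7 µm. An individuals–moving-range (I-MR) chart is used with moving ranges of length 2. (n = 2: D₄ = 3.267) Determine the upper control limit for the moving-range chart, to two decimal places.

Moving ranges: 0.3, 0.5, 1.1, 1.2, 0.2, 0.4, 0.6, 0.2, 0.6, 1.0, 0.8; M̄R̄ = 6.9000 / 11 = 0.6273
UCL_MR = D₄·M̄R̄ = 3.267 × 0.6273 = 2.0493

2.05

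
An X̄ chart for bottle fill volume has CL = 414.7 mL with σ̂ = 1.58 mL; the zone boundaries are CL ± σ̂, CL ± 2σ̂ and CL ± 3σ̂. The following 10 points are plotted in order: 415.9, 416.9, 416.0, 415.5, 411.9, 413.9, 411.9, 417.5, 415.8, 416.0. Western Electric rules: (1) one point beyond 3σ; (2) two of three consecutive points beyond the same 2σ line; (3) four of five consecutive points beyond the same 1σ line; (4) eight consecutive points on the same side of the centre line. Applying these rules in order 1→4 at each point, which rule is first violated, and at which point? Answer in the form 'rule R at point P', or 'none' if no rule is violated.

Zone of each point (C = within 1σ̂, B = 1σ̂–2σ̂, A = 2σ̂–3σ̂, * = beyond 3σ̂; sign = side of CL): 1:+C, 2:+B, 3:+C, 4:+C, 5:-B, 6:-C, 7:-B, 8:+B, 9:+C, 10:+C
No rule fires across all 10 points.

none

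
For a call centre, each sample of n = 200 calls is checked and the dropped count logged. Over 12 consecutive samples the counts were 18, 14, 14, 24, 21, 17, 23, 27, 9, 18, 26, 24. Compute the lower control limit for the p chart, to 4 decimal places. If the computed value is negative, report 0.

p̄ = Σdᵢ / (k·n) = 235 / (12 × 200) = 0.09792
LCL = p̄ − 3·√(p̄(1−p̄)/n) = 0.09792 − 3 × 0.02102 = 0.03487

0.0349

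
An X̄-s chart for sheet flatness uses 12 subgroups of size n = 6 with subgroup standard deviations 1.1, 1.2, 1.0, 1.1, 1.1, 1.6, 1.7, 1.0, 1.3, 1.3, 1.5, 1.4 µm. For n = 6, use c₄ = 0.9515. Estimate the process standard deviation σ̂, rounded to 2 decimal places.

s̄ = (1.1 + 1.2 + 1.0 + 1.1 + 1.1 + 1.6 + 1.7 + 1.0 + 1.3 + 1.3 + 1.5 + 1.4) / 12 = 1.2750
σ̂ = s̄ / c₄ = 1.2750 / 0.9515 = 1.3400

1.34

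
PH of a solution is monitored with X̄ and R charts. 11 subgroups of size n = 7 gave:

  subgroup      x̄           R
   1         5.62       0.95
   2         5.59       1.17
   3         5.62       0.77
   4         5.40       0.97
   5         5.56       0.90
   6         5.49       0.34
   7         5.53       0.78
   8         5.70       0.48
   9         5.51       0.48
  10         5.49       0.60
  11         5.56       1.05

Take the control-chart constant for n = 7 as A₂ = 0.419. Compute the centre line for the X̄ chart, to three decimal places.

5.552

X̄̄ = (5.62 + 5.59 + 5.62 + 5.40 + 5.56 + 5.49 + 5.53 + 5.70 + 5.51 + 5.49 + 5.56) / 11 = 61.0700 / 11 = 5.5518
CL = X̄̄ = 5.5518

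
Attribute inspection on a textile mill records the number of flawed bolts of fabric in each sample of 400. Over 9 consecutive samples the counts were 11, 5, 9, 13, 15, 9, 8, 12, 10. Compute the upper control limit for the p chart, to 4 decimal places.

p̄ = Σdᵢ / (k·n) = 92 / (9 × 400) = 0.02556
UCL = p̄ + 3·√(p̄(1−p̄)/n) = 0.02556 + 3 × √(0.02556×0.97444/400) = 0.02556 + 3 × 0.00789 = 0.04923

0.0492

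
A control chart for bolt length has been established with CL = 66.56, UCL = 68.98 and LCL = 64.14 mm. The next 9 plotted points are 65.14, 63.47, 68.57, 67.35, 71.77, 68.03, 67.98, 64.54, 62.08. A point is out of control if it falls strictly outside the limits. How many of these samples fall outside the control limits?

Compare each point to [64.14, 68.98]: sample 2 = 63.47 < LCL; sample 5 = 71.77 > UCL; sample 9 = 62.08 < LCL.

3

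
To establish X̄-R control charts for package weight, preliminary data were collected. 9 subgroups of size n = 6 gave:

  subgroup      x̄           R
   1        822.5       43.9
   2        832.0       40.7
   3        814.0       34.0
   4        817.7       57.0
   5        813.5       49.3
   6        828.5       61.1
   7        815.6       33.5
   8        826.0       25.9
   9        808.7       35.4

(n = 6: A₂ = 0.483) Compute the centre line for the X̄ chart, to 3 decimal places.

X̄̄ = (822.5 + 832.0 + 814.0 + 817.7 + 813.5 + 828.5 + 815.6 + 826.0 + 808.7) / 9 = 7378.5000 / 9 = 819.8333
CL = X̄̄ = 819.8333

819.833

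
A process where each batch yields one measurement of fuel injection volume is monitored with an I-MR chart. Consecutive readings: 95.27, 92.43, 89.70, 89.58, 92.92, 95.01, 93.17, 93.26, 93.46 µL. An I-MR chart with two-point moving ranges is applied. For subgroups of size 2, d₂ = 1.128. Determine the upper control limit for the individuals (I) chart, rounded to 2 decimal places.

97.16

X̄ = (95.27 + 92.43 + 89.70 + 89.58 + 92.92 + 95.01 + 93.17 + 93.26 + 93.46) / 9 = 92.7556
Moving ranges: 2.84, 2.73, 0.12, 3.34, 2.09, 1.84, 0.09, 0.20; M̄R̄ = 13.2500 / 8 = 1.6562
UCL = X̄ + 3·M̄R̄/d₂ = 92.7556 + 3 × 1.6562 / 1.128 = 97.1605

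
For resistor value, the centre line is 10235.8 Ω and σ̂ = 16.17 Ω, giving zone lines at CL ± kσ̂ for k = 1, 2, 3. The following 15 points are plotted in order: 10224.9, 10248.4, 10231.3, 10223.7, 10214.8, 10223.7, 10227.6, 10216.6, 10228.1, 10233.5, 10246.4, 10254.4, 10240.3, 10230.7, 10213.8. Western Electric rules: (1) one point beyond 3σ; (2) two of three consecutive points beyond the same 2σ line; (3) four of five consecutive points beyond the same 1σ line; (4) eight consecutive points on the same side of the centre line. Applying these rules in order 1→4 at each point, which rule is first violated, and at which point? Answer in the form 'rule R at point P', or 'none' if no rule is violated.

rule 4 at point 10

Zone of each point (C = within 1σ̂, B = 1σ̂–2σ̂, A = 2σ̂–3σ̂, * = beyond 3σ̂; sign = side of CL): 1:-C, 2:+C, 3:-C, 4:-C, 5:-B, 6:-C, 7:-C, 8:-B, 9:-C, 10:-C, 11:+C, 12:+B, 13:+C, 14:-C, 15:-B
Rule 4 (eight consecutive points on the same side of the centre line) is satisfied at point 10.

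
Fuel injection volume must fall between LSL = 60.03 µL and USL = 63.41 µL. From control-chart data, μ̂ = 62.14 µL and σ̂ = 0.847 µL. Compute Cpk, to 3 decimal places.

Cpu = (USL − μ̂) / (3σ̂) = (63.41 − 62.14) / (3 × 0.847) = 0.4998; Cpl = (μ̂ − LSL) / (3σ̂) = (62.14 − 60.03) / (3 × 0.847) = 0.8304; Cpk = min(Cpu, Cpl) = 0.4998

0.500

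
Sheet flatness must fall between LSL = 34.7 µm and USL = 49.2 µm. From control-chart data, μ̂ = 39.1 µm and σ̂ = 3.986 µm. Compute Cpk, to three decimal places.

0.368

Cpu = (USL − μ̂) / (3σ̂) = (49.2 − 39.1) / (3 × 3.986) = 0.8446; Cpl = (μ̂ − LSL) / (3σ̂) = (39.1 − 34.7) / (3 × 3.986) = 0.3680; Cpk = min(Cpu, Cpl) = 0.3680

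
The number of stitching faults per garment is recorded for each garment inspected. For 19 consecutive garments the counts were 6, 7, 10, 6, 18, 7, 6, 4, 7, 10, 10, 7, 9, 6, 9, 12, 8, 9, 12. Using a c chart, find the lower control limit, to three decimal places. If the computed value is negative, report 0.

c̄ = (6 + 7 + 10 + 6 + 18 + 7 + 6 + 4 + 7 + 10 + 10 + 7 + 9 + 6 + 9 + 12 + 8 + 9 + 12) / 19 = 163 / 19 = 8.5789
LCL = c̄ − 3√c̄ = 8.5789 − 3 × 2.9290 = -0.2080 → 0 (cannot be negative)

0.000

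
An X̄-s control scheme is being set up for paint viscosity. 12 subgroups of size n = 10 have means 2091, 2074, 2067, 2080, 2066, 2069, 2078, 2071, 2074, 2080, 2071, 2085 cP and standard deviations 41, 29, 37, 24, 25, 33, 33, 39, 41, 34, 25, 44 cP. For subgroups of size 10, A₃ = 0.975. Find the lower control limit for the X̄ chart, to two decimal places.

X̄̄ = (2091 + 2074 + 2067 + 2080 + 2066 + 2069 + 2078 + 2071 + 2074 + 2080 + 2071 + 2085) / 12 = 2075.5000
s̄ = (41 + 29 + 37 + 24 + 25 + 33 + 33 + 39 + 41 + 34 + 25 + 44) / 12 = 33.7500
LCL = X̄̄ − A₃·s̄ = 2075.5000 − 0.975 × 33.7500 = 2042.5938

2042.59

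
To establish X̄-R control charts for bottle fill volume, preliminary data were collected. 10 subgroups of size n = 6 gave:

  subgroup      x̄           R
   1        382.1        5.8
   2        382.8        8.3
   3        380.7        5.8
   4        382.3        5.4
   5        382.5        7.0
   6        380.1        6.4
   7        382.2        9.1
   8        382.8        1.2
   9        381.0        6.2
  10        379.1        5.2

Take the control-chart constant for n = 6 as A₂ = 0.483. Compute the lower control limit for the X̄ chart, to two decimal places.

378.64

X̄̄ = (382.1 + 382.8 + 380.7 + 382.3 + 382.5 + 380.1 + 382.2 + 382.8 + 381.0 + 379.1) / 10 = 3815.6000 / 10 = 381.5600
R̄ = (5.8 + 8.3 + 5.8 + 5.4 + 7.0 + 6.4 + 9.1 + 1.2 + 6.2 + 5.2) / 10 = 60.4000 / 10 = 6.0400
LCL = X̄̄ − A₂·R̄ = 381.5600 − 0.483 × 6.0400 = 378.6427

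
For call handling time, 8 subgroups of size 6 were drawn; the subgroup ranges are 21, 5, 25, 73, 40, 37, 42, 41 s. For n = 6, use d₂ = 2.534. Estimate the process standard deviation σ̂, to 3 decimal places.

14.009

R̄ = (21 + 5 + 25 + 73 + 40 + 37 + 42 + 41) / 8 = 35.5000
σ̂ = R̄ / d₂ = 35.5000 / 2.534 = 14.0095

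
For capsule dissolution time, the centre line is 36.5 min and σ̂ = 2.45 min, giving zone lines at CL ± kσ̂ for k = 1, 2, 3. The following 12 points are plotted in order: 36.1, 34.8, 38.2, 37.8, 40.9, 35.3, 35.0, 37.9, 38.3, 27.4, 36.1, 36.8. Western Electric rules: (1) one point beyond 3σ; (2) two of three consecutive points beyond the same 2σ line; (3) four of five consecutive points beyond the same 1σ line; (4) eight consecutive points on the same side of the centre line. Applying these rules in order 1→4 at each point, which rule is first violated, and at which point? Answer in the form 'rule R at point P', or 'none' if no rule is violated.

Zone of each point (C = within 1σ̂, B = 1σ̂–2σ̂, A = 2σ̂–3σ̂, * = beyond 3σ̂; sign = side of CL): 1:-C, 2:-C, 3:+C, 4:+C, 5:+B, 6:-C, 7:-C, 8:+C, 9:+C, 10:-*, 11:-C, 12:+C
Rule 1 (one point beyond the 3σ limits) is satisfied at point 10.

rule 1 at point 10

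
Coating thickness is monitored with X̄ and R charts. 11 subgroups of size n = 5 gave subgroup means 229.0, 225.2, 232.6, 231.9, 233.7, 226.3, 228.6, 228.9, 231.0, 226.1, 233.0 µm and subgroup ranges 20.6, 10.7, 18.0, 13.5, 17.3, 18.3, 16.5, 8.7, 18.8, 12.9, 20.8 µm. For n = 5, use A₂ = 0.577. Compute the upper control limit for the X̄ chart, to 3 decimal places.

X̄̄ = (229.0 + 225.2 + 232.6 + 231.9 + 233.7 + 226.3 + 228.6 + 228.9 + 231.0 + 226.1 + 233.0) / 11 = 2526.3000 / 11 = 229.6636
R̄ = (20.6 + 10.7 + 18.0 + 13.5 + 17.3 + 18.3 + 16.5 + 8.7 + 18.8 + 12.9 + 20.8) / 11 = 176.1000 / 11 = 16.0091
UCL = X̄̄ + A₂·R̄ = 229.6636 + 0.577 × 16.0091 = 238.9009

238.901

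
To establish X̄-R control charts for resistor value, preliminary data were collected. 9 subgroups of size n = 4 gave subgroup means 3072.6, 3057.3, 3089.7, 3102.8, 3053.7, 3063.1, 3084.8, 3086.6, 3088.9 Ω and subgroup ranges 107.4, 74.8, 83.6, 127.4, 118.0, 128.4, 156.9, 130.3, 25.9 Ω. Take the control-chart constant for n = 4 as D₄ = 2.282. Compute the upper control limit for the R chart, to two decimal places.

R̄ = (107.4 + 74.8 + 83.6 + 127.4 + 118.0 + 128.4 + 156.9 + 130.3 + 25.9) / 9 = 952.7000 / 9 = 105.8556
UCL_R = D₄·R̄ = 2.282 × 105.8556 = 241.5624

241.56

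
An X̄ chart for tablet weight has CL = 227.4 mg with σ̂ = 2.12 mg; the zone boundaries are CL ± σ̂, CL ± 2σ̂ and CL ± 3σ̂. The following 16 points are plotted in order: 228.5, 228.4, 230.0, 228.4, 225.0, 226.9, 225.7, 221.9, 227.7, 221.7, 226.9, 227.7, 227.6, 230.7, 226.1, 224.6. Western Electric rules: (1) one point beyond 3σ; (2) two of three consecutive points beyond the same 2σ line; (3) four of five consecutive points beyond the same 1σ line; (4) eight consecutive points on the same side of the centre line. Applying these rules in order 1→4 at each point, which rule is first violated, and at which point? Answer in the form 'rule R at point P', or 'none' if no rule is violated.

rule 2 at point 10

Zone of each point (C = within 1σ̂, B = 1σ̂–2σ̂, A = 2σ̂–3σ̂, * = beyond 3σ̂; sign = side of CL): 1:+C, 2:+C, 3:+B, 4:+C, 5:-B, 6:-C, 7:-C, 8:-A, 9:+C, 10:-A, 11:-C, 12:+C, 13:+C, 14:+B, 15:-C, 16:-B
Rule 2 (two of three consecutive points beyond the same 2σ limit) is satisfied at point 10.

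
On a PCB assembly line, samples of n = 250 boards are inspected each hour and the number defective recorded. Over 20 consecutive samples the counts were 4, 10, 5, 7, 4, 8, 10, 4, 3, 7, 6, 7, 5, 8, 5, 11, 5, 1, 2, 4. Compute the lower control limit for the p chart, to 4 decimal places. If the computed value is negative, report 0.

p̄ = Σdᵢ / (k·n) = 116 / (20 × 250) = 0.02320
LCL = p̄ − 3·√(p̄(1−p̄)/n) = 0.02320 − 3 × 0.00952 = -0.00536 → 0 (negative, so LCL = 0)

0.0000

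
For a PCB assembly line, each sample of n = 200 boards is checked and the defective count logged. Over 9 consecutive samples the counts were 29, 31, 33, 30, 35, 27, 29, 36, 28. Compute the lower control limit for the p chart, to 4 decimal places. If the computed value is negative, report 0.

0.0778

p̄ = Σdᵢ / (k·n) = 278 / (9 × 200) = 0.15444
LCL = p̄ − 3·√(p̄(1−p̄)/n) = 0.15444 − 3 × 0.02555 = 0.07779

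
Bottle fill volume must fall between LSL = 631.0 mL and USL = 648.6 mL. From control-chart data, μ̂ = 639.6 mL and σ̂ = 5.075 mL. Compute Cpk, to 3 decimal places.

Cpu = (USL − μ̂) / (3σ̂) = (648.6 − 639.6) / (3 × 5.075) = 0.5911; Cpl = (μ̂ − LSL) / (3σ̂) = (639.6 − 631.0) / (3 × 5.075) = 0.5649; Cpk = min(Cpu, Cpl) = 0.5649

0.565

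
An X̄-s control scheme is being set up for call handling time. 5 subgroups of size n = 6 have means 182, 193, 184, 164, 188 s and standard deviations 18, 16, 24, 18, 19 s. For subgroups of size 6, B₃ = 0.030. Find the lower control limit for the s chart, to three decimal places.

s̄ = (18 + 16 + 24 + 18 + 19) / 5 = 19.0000
LCL_s = B₃·s̄ = 0.030 × 19.0000 = 0.5700

0.570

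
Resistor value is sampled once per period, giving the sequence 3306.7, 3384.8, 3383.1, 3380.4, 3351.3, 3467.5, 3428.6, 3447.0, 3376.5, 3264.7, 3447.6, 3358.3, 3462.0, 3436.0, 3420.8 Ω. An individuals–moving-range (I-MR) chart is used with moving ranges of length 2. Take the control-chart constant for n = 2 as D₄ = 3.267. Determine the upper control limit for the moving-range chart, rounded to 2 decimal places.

Moving ranges: 78.1, 1.7, 2.7, 29.1, 116.2, 38.9, 18.4, 70.5, 111.8, 182.9, 89.3, 103.7, 26.0, 15.2; M̄R̄ = 884.5000 / 14 = 63.1786
UCL_MR = D₄·M̄R̄ = 3.267 × 63.1786 = 206.4044

206.40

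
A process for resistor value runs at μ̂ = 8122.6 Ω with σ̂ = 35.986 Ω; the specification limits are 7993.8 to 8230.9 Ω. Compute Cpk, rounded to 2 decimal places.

Cpu = (USL − μ̂) / (3σ̂) = (8230.9 − 8122.6) / (3 × 35.986) = 1.0032; Cpl = (μ̂ − LSL) / (3σ̂) = (8122.6 − 7993.8) / (3 × 35.986) = 1.1931; Cpk = min(Cpu, Cpl) = 1.0032

1.00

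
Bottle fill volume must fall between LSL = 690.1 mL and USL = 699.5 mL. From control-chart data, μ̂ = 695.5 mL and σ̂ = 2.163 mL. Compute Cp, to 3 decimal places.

0.724

Cp = (USL − LSL) / (6σ̂) = (699.5 − 690.1) / (6 × 2.163) = 9.4000 / 12.9780 = 0.7243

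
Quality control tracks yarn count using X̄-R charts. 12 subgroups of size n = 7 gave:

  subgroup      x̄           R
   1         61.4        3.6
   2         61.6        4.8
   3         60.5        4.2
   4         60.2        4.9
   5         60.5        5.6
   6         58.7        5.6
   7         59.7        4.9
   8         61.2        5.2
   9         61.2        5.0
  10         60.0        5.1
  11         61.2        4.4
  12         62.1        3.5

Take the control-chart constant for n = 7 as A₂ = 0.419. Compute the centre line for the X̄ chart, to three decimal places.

60.692

X̄̄ = (61.4 + 61.6 + 60.5 + 60.2 + 60.5 + 58.7 + 59.7 + 61.2 + 61.2 + 60.0 + 61.2 + 62.1) / 12 = 728.3000 / 12 = 60.6917
CL = X̄̄ = 60.6917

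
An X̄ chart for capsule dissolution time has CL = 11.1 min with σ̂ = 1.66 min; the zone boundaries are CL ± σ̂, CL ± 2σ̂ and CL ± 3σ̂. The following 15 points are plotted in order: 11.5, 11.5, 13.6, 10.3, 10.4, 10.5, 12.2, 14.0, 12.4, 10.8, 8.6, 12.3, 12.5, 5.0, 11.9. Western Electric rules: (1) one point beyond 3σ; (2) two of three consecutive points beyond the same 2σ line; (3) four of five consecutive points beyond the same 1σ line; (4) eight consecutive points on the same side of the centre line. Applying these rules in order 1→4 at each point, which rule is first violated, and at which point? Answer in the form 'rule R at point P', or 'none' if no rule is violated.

rule 1 at point 14

Zone of each point (C = within 1σ̂, B = 1σ̂–2σ̂, A = 2σ̂–3σ̂, * = beyond 3σ̂; sign = side of CL): 1:+C, 2:+C, 3:+B, 4:-C, 5:-C, 6:-C, 7:+C, 8:+B, 9:+C, 10:-C, 11:-B, 12:+C, 13:+C, 14:-*, 15:+C
Rule 1 (one point beyond the 3σ limits) is satisfied at point 14.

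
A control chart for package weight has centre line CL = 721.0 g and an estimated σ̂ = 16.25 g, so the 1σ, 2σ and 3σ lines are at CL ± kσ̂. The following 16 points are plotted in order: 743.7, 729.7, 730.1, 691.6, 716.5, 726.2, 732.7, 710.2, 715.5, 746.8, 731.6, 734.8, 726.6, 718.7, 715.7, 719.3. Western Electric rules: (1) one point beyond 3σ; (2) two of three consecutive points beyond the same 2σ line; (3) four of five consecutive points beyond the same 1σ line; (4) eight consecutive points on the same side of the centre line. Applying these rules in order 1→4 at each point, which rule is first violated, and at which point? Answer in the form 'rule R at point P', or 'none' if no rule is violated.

Zone of each point (C = within 1σ̂, B = 1σ̂–2σ̂, A = 2σ̂–3σ̂, * = beyond 3σ̂; sign = side of CL): 1:+B, 2:+C, 3:+C, 4:-B, 5:-C, 6:+C, 7:+C, 8:-C, 9:-C, 10:+B, 11:+C, 12:+C, 13:+C, 14:-C, 15:-C, 16:-C
No rule fires across all 16 points.

none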